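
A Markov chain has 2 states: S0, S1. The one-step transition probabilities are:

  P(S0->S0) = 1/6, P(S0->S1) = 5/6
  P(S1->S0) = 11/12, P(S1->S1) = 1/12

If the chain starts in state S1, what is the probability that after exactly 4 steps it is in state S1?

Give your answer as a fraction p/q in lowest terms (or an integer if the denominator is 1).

Answer: 493/768

Derivation:
Computing P^4 by repeated multiplication:
P^1 =
  S0: [1/6, 5/6]
  S1: [11/12, 1/12]
P^2 =
  S0: [19/24, 5/24]
  S1: [11/48, 37/48]
P^3 =
  S0: [31/96, 65/96]
  S1: [143/192, 49/192]
P^4 =
  S0: [259/384, 125/384]
  S1: [275/768, 493/768]

(P^4)[S1 -> S1] = 493/768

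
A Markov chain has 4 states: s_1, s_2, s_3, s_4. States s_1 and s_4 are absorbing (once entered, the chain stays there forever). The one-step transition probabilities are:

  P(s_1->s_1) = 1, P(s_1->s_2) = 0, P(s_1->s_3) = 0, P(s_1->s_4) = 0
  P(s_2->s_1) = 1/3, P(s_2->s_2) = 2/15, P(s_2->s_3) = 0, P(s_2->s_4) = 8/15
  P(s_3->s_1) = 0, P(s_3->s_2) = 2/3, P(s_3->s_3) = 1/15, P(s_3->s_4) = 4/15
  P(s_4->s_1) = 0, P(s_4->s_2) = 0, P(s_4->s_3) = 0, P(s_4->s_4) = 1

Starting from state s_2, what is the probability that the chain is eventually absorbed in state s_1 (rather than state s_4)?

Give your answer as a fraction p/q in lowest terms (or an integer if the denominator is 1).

Let a_i = P(absorbed in s_1 | start in state i).
Boundary conditions: a_s_1 = 1, a_s_4 = 0.
For each transient state i, a_i = sum_j P(i->j) * a_j:
  a_s_2 = 1/3*a_s_1 + 2/15*a_s_2 + 0*a_s_3 + 8/15*a_s_4
  a_s_3 = 0*a_s_1 + 2/3*a_s_2 + 1/15*a_s_3 + 4/15*a_s_4

Substituting a_s_1 = 1 and a_s_4 = 0, rearrange to (I - Q) a = r where r[i] = P(i -> s_1):
  [13/15, 0] . (a_s_2, a_s_3) = 1/3
  [-2/3, 14/15] . (a_s_2, a_s_3) = 0

Solving yields:
  a_s_2 = 5/13
  a_s_3 = 25/91

Starting state is s_2, so the absorption probability is a_s_2 = 5/13.

Answer: 5/13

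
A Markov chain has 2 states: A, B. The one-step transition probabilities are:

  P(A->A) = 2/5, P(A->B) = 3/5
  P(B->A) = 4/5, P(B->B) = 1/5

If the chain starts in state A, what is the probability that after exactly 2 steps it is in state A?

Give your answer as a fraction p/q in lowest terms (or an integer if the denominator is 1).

Computing P^2 by repeated multiplication:
P^1 =
  A: [2/5, 3/5]
  B: [4/5, 1/5]
P^2 =
  A: [16/25, 9/25]
  B: [12/25, 13/25]

(P^2)[A -> A] = 16/25

Answer: 16/25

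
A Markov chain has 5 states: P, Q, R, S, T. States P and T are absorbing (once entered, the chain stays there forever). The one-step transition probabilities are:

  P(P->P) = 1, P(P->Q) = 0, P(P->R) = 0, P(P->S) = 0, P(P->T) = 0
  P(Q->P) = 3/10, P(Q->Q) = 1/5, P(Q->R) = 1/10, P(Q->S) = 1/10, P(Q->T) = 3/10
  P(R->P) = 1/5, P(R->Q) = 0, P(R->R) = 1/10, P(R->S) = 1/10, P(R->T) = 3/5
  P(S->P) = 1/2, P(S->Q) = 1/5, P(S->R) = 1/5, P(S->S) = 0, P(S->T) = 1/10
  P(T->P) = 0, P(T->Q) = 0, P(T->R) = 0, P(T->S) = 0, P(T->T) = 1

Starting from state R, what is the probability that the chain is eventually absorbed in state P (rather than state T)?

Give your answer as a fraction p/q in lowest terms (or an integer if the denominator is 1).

Let a_i = P(absorbed in P | start in state i).
Boundary conditions: a_P = 1, a_T = 0.
For each transient state i, a_i = sum_j P(i->j) * a_j:
  a_Q = 3/10*a_P + 1/5*a_Q + 1/10*a_R + 1/10*a_S + 3/10*a_T
  a_R = 1/5*a_P + 0*a_Q + 1/10*a_R + 1/10*a_S + 3/5*a_T
  a_S = 1/2*a_P + 1/5*a_Q + 1/5*a_R + 0*a_S + 1/10*a_T

Substituting a_P = 1 and a_T = 0, rearrange to (I - Q) a = r where r[i] = P(i -> P):
  [4/5, -1/10, -1/10] . (a_Q, a_R, a_S) = 3/10
  [0, 9/10, -1/10] . (a_Q, a_R, a_S) = 1/5
  [-1/5, -1/5, 1] . (a_Q, a_R, a_S) = 1/2

Solving yields:
  a_Q = 169/342
  a_R = 101/342
  a_S = 25/38

Starting state is R, so the absorption probability is a_R = 101/342.

Answer: 101/342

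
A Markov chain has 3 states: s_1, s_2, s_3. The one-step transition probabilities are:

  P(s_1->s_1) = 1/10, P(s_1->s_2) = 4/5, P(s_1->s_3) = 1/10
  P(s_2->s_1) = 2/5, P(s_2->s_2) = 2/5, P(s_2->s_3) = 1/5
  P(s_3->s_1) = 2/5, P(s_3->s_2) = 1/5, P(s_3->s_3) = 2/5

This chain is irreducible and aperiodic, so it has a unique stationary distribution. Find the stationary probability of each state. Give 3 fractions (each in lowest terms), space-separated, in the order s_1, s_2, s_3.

Answer: 4/13 25/52 11/52

Derivation:
The stationary distribution satisfies pi = pi * P, i.e.:
  pi_s_1 = 1/10*pi_s_1 + 2/5*pi_s_2 + 2/5*pi_s_3
  pi_s_2 = 4/5*pi_s_1 + 2/5*pi_s_2 + 1/5*pi_s_3
  pi_s_3 = 1/10*pi_s_1 + 1/5*pi_s_2 + 2/5*pi_s_3
with normalization: pi_s_1 + pi_s_2 + pi_s_3 = 1.

Using the first 2 balance equations plus normalization, the linear system A*pi = b is:
  [-9/10, 2/5, 2/5] . pi = 0
  [4/5, -3/5, 1/5] . pi = 0
  [1, 1, 1] . pi = 1

Solving yields:
  pi_s_1 = 4/13
  pi_s_2 = 25/52
  pi_s_3 = 11/52

Verification (pi * P):
  4/13*1/10 + 25/52*2/5 + 11/52*2/5 = 4/13 = pi_s_1  (ok)
  4/13*4/5 + 25/52*2/5 + 11/52*1/5 = 25/52 = pi_s_2  (ok)
  4/13*1/10 + 25/52*1/5 + 11/52*2/5 = 11/52 = pi_s_3  (ok)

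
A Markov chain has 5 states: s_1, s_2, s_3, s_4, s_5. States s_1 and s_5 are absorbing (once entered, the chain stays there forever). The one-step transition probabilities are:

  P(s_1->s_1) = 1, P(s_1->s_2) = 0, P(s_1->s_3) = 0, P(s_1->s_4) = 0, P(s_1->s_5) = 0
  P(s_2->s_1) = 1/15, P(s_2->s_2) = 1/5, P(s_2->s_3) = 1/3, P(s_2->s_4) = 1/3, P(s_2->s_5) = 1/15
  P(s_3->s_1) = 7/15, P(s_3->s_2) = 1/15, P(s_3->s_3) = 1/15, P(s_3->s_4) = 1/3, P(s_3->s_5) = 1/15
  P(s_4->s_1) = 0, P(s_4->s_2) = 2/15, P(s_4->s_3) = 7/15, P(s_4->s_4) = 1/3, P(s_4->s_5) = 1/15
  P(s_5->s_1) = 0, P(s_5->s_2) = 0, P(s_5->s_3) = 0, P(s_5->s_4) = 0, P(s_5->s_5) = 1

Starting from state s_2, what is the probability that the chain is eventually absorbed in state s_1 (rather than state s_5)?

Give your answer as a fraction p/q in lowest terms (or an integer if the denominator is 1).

Let a_i = P(absorbed in s_1 | start in state i).
Boundary conditions: a_s_1 = 1, a_s_5 = 0.
For each transient state i, a_i = sum_j P(i->j) * a_j:
  a_s_2 = 1/15*a_s_1 + 1/5*a_s_2 + 1/3*a_s_3 + 1/3*a_s_4 + 1/15*a_s_5
  a_s_3 = 7/15*a_s_1 + 1/15*a_s_2 + 1/15*a_s_3 + 1/3*a_s_4 + 1/15*a_s_5
  a_s_4 = 0*a_s_1 + 2/15*a_s_2 + 7/15*a_s_3 + 1/3*a_s_4 + 1/15*a_s_5

Substituting a_s_1 = 1 and a_s_5 = 0, rearrange to (I - Q) a = r where r[i] = P(i -> s_1):
  [4/5, -1/3, -1/3] . (a_s_2, a_s_3, a_s_4) = 1/15
  [-1/15, 14/15, -1/3] . (a_s_2, a_s_3, a_s_4) = 7/15
  [-2/15, -7/15, 2/3] . (a_s_2, a_s_3, a_s_4) = 0

Solving yields:
  a_s_2 = 140/197
  a_s_3 = 158/197
  a_s_4 = 693/985

Starting state is s_2, so the absorption probability is a_s_2 = 140/197.

Answer: 140/197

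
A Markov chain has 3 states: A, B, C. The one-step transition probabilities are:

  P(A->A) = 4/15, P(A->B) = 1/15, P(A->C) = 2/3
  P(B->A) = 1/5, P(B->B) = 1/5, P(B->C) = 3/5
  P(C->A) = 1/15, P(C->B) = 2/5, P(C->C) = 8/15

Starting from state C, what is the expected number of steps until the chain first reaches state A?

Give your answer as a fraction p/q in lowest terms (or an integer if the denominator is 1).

Answer: 9

Derivation:
Let h_i = expected steps to first reach A from state i.
Boundary: h_A = 0.
First-step equations for the other states:
  h_B = 1 + 1/5*h_A + 1/5*h_B + 3/5*h_C
  h_C = 1 + 1/15*h_A + 2/5*h_B + 8/15*h_C

Substituting h_A = 0 and rearranging gives the linear system (I - Q) h = 1:
  [4/5, -3/5] . (h_B, h_C) = 1
  [-2/5, 7/15] . (h_B, h_C) = 1

Solving yields:
  h_B = 8
  h_C = 9

Starting state is C, so the expected hitting time is h_C = 9.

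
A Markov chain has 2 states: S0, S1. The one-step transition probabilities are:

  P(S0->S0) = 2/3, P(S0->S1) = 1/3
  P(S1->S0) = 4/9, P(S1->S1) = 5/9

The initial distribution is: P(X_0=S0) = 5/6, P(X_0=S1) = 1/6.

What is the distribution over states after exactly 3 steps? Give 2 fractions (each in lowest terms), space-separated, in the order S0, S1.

Propagating the distribution step by step (d_{t+1} = d_t * P):
d_0 = (S0=5/6, S1=1/6)
  d_1[S0] = 5/6*2/3 + 1/6*4/9 = 17/27
  d_1[S1] = 5/6*1/3 + 1/6*5/9 = 10/27
d_1 = (S0=17/27, S1=10/27)
  d_2[S0] = 17/27*2/3 + 10/27*4/9 = 142/243
  d_2[S1] = 17/27*1/3 + 10/27*5/9 = 101/243
d_2 = (S0=142/243, S1=101/243)
  d_3[S0] = 142/243*2/3 + 101/243*4/9 = 1256/2187
  d_3[S1] = 142/243*1/3 + 101/243*5/9 = 931/2187
d_3 = (S0=1256/2187, S1=931/2187)

Answer: 1256/2187 931/2187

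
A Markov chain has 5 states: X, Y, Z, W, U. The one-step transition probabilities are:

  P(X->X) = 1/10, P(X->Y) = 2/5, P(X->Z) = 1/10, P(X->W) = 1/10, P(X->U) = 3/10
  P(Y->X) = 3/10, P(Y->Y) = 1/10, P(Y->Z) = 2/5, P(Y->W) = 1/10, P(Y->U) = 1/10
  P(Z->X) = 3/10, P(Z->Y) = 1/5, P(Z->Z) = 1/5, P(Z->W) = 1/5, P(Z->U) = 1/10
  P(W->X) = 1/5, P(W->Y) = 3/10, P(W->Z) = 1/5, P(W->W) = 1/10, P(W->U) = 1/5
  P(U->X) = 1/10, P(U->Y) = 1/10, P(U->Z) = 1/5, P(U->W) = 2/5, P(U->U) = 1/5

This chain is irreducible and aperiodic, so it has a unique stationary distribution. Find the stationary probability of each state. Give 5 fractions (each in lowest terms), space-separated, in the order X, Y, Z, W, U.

Answer: 2738/13291 2913/13291 2967/13291 2329/13291 2344/13291

Derivation:
The stationary distribution satisfies pi = pi * P, i.e.:
  pi_X = 1/10*pi_X + 3/10*pi_Y + 3/10*pi_Z + 1/5*pi_W + 1/10*pi_U
  pi_Y = 2/5*pi_X + 1/10*pi_Y + 1/5*pi_Z + 3/10*pi_W + 1/10*pi_U
  pi_Z = 1/10*pi_X + 2/5*pi_Y + 1/5*pi_Z + 1/5*pi_W + 1/5*pi_U
  pi_W = 1/10*pi_X + 1/10*pi_Y + 1/5*pi_Z + 1/10*pi_W + 2/5*pi_U
  pi_U = 3/10*pi_X + 1/10*pi_Y + 1/10*pi_Z + 1/5*pi_W + 1/5*pi_U
with normalization: pi_X + pi_Y + pi_Z + pi_W + pi_U = 1.

Using the first 4 balance equations plus normalization, the linear system A*pi = b is:
  [-9/10, 3/10, 3/10, 1/5, 1/10] . pi = 0
  [2/5, -9/10, 1/5, 3/10, 1/10] . pi = 0
  [1/10, 2/5, -4/5, 1/5, 1/5] . pi = 0
  [1/10, 1/10, 1/5, -9/10, 2/5] . pi = 0
  [1, 1, 1, 1, 1] . pi = 1

Solving yields:
  pi_X = 2738/13291
  pi_Y = 2913/13291
  pi_Z = 2967/13291
  pi_W = 2329/13291
  pi_U = 2344/13291

Verification (pi * P):
  2738/13291*1/10 + 2913/13291*3/10 + 2967/13291*3/10 + 2329/13291*1/5 + 2344/13291*1/10 = 2738/13291 = pi_X  (ok)
  2738/13291*2/5 + 2913/13291*1/10 + 2967/13291*1/5 + 2329/13291*3/10 + 2344/13291*1/10 = 2913/13291 = pi_Y  (ok)
  2738/13291*1/10 + 2913/13291*2/5 + 2967/13291*1/5 + 2329/13291*1/5 + 2344/13291*1/5 = 2967/13291 = pi_Z  (ok)
  2738/13291*1/10 + 2913/13291*1/10 + 2967/13291*1/5 + 2329/13291*1/10 + 2344/13291*2/5 = 2329/13291 = pi_W  (ok)
  2738/13291*3/10 + 2913/13291*1/10 + 2967/13291*1/10 + 2329/13291*1/5 + 2344/13291*1/5 = 2344/13291 = pi_U  (ok)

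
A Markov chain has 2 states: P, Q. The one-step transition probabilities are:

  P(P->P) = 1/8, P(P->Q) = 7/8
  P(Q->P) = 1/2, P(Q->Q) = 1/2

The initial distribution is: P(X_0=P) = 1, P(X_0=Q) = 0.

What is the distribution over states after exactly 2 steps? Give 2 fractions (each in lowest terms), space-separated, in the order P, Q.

Propagating the distribution step by step (d_{t+1} = d_t * P):
d_0 = (P=1, Q=0)
  d_1[P] = 1*1/8 + 0*1/2 = 1/8
  d_1[Q] = 1*7/8 + 0*1/2 = 7/8
d_1 = (P=1/8, Q=7/8)
  d_2[P] = 1/8*1/8 + 7/8*1/2 = 29/64
  d_2[Q] = 1/8*7/8 + 7/8*1/2 = 35/64
d_2 = (P=29/64, Q=35/64)

Answer: 29/64 35/64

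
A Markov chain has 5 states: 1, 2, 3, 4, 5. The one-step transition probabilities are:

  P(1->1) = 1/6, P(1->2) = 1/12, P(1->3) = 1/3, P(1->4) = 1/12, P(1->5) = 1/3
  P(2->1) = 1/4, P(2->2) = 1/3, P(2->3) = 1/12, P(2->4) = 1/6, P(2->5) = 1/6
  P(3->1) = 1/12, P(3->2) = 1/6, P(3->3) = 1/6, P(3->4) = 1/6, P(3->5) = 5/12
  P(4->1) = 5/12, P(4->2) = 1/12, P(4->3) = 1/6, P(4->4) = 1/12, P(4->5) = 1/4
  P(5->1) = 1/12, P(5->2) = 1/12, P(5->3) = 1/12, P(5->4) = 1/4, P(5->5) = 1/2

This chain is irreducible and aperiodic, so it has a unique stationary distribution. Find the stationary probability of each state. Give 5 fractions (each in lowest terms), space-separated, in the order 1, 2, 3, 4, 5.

The stationary distribution satisfies pi = pi * P, i.e.:
  pi_1 = 1/6*pi_1 + 1/4*pi_2 + 1/12*pi_3 + 5/12*pi_4 + 1/12*pi_5
  pi_2 = 1/12*pi_1 + 1/3*pi_2 + 1/6*pi_3 + 1/12*pi_4 + 1/12*pi_5
  pi_3 = 1/3*pi_1 + 1/12*pi_2 + 1/6*pi_3 + 1/6*pi_4 + 1/12*pi_5
  pi_4 = 1/12*pi_1 + 1/6*pi_2 + 1/6*pi_3 + 1/12*pi_4 + 1/4*pi_5
  pi_5 = 1/3*pi_1 + 1/6*pi_2 + 5/12*pi_3 + 1/4*pi_4 + 1/2*pi_5
with normalization: pi_1 + pi_2 + pi_3 + pi_4 + pi_5 = 1.

Using the first 4 balance equations plus normalization, the linear system A*pi = b is:
  [-5/6, 1/4, 1/12, 5/12, 1/12] . pi = 0
  [1/12, -2/3, 1/6, 1/12, 1/12] . pi = 0
  [1/3, 1/12, -5/6, 1/6, 1/12] . pi = 0
  [1/12, 1/6, 1/6, -11/12, 1/4] . pi = 0
  [1, 1, 1, 1, 1] . pi = 1

Solving yields:
  pi_1 = 237/1349
  pi_2 = 173/1349
  pi_3 = 208/1349
  pi_4 = 12/71
  pi_5 = 503/1349

Verification (pi * P):
  237/1349*1/6 + 173/1349*1/4 + 208/1349*1/12 + 12/71*5/12 + 503/1349*1/12 = 237/1349 = pi_1  (ok)
  237/1349*1/12 + 173/1349*1/3 + 208/1349*1/6 + 12/71*1/12 + 503/1349*1/12 = 173/1349 = pi_2  (ok)
  237/1349*1/3 + 173/1349*1/12 + 208/1349*1/6 + 12/71*1/6 + 503/1349*1/12 = 208/1349 = pi_3  (ok)
  237/1349*1/12 + 173/1349*1/6 + 208/1349*1/6 + 12/71*1/12 + 503/1349*1/4 = 12/71 = pi_4  (ok)
  237/1349*1/3 + 173/1349*1/6 + 208/1349*5/12 + 12/71*1/4 + 503/1349*1/2 = 503/1349 = pi_5  (ok)

Answer: 237/1349 173/1349 208/1349 12/71 503/1349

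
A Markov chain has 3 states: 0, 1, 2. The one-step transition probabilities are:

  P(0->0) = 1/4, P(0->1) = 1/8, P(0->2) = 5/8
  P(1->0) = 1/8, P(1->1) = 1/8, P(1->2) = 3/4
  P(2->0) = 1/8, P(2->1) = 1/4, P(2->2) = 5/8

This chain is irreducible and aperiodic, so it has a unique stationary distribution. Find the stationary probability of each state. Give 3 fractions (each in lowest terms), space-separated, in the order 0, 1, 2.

Answer: 1/7 13/63 41/63

Derivation:
The stationary distribution satisfies pi = pi * P, i.e.:
  pi_0 = 1/4*pi_0 + 1/8*pi_1 + 1/8*pi_2
  pi_1 = 1/8*pi_0 + 1/8*pi_1 + 1/4*pi_2
  pi_2 = 5/8*pi_0 + 3/4*pi_1 + 5/8*pi_2
with normalization: pi_0 + pi_1 + pi_2 = 1.

Using the first 2 balance equations plus normalization, the linear system A*pi = b is:
  [-3/4, 1/8, 1/8] . pi = 0
  [1/8, -7/8, 1/4] . pi = 0
  [1, 1, 1] . pi = 1

Solving yields:
  pi_0 = 1/7
  pi_1 = 13/63
  pi_2 = 41/63

Verification (pi * P):
  1/7*1/4 + 13/63*1/8 + 41/63*1/8 = 1/7 = pi_0  (ok)
  1/7*1/8 + 13/63*1/8 + 41/63*1/4 = 13/63 = pi_1  (ok)
  1/7*5/8 + 13/63*3/4 + 41/63*5/8 = 41/63 = pi_2  (ok)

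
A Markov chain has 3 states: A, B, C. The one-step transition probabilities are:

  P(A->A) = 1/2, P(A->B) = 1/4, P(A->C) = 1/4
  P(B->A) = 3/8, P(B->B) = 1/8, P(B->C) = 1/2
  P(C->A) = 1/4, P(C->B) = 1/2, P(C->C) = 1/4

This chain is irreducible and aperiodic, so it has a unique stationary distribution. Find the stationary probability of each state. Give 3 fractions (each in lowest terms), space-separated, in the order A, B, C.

Answer: 13/34 5/17 11/34

Derivation:
The stationary distribution satisfies pi = pi * P, i.e.:
  pi_A = 1/2*pi_A + 3/8*pi_B + 1/4*pi_C
  pi_B = 1/4*pi_A + 1/8*pi_B + 1/2*pi_C
  pi_C = 1/4*pi_A + 1/2*pi_B + 1/4*pi_C
with normalization: pi_A + pi_B + pi_C = 1.

Using the first 2 balance equations plus normalization, the linear system A*pi = b is:
  [-1/2, 3/8, 1/4] . pi = 0
  [1/4, -7/8, 1/2] . pi = 0
  [1, 1, 1] . pi = 1

Solving yields:
  pi_A = 13/34
  pi_B = 5/17
  pi_C = 11/34

Verification (pi * P):
  13/34*1/2 + 5/17*3/8 + 11/34*1/4 = 13/34 = pi_A  (ok)
  13/34*1/4 + 5/17*1/8 + 11/34*1/2 = 5/17 = pi_B  (ok)
  13/34*1/4 + 5/17*1/2 + 11/34*1/4 = 11/34 = pi_C  (ok)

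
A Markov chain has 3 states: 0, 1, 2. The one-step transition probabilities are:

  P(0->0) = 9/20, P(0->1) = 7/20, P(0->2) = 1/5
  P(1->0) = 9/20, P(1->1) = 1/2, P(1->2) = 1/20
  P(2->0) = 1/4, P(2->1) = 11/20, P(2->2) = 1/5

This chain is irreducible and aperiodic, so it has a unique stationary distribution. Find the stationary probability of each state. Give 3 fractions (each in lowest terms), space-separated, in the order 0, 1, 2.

The stationary distribution satisfies pi = pi * P, i.e.:
  pi_0 = 9/20*pi_0 + 9/20*pi_1 + 1/4*pi_2
  pi_1 = 7/20*pi_0 + 1/2*pi_1 + 11/20*pi_2
  pi_2 = 1/5*pi_0 + 1/20*pi_1 + 1/5*pi_2
with normalization: pi_0 + pi_1 + pi_2 = 1.

Using the first 2 balance equations plus normalization, the linear system A*pi = b is:
  [-11/20, 9/20, 1/4] . pi = 0
  [7/20, -1/2, 11/20] . pi = 0
  [1, 1, 1] . pi = 1

Solving yields:
  pi_0 = 149/352
  pi_1 = 39/88
  pi_2 = 47/352

Verification (pi * P):
  149/352*9/20 + 39/88*9/20 + 47/352*1/4 = 149/352 = pi_0  (ok)
  149/352*7/20 + 39/88*1/2 + 47/352*11/20 = 39/88 = pi_1  (ok)
  149/352*1/5 + 39/88*1/20 + 47/352*1/5 = 47/352 = pi_2  (ok)

Answer: 149/352 39/88 47/352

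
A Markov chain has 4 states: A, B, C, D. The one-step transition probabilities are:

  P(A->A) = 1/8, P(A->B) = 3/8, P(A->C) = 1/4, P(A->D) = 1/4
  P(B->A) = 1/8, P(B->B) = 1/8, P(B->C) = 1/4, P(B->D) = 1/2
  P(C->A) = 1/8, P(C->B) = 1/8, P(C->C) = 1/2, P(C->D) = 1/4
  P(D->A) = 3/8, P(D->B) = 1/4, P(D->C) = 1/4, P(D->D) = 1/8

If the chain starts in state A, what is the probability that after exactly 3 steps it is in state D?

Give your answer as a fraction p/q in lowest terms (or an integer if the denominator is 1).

Computing P^3 by repeated multiplication:
P^1 =
  A: [1/8, 3/8, 1/4, 1/4]
  B: [1/8, 1/8, 1/4, 1/2]
  C: [1/8, 1/8, 1/2, 1/4]
  D: [3/8, 1/4, 1/4, 1/8]
P^2 =
  A: [3/16, 3/16, 5/16, 5/16]
  B: [1/4, 7/32, 5/16, 7/32]
  C: [3/16, 3/16, 3/8, 1/4]
  D: [5/32, 15/64, 5/16, 19/64]
P^3 =
  A: [13/64, 27/128, 21/64, 33/128]
  B: [23/128, 55/256, 21/64, 71/256]
  C: [3/16, 13/64, 11/32, 17/64]
  D: [51/256, 103/512, 21/64, 139/512]

(P^3)[A -> D] = 33/128

Answer: 33/128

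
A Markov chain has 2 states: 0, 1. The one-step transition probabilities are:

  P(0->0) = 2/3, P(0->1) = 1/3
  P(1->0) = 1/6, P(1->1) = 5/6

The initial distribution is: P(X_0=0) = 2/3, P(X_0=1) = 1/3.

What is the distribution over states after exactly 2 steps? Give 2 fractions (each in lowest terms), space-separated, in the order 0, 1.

Propagating the distribution step by step (d_{t+1} = d_t * P):
d_0 = (0=2/3, 1=1/3)
  d_1[0] = 2/3*2/3 + 1/3*1/6 = 1/2
  d_1[1] = 2/3*1/3 + 1/3*5/6 = 1/2
d_1 = (0=1/2, 1=1/2)
  d_2[0] = 1/2*2/3 + 1/2*1/6 = 5/12
  d_2[1] = 1/2*1/3 + 1/2*5/6 = 7/12
d_2 = (0=5/12, 1=7/12)

Answer: 5/12 7/12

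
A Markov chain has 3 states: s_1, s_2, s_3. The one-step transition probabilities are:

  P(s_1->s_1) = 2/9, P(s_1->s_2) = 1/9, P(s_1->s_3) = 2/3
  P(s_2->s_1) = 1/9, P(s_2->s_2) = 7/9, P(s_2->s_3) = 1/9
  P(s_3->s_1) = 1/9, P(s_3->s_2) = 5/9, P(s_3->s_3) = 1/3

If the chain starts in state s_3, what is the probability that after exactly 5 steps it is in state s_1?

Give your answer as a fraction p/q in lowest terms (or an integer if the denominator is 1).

Answer: 7381/59049

Derivation:
Computing P^5 by repeated multiplication:
P^1 =
  s_1: [2/9, 1/9, 2/3]
  s_2: [1/9, 7/9, 1/9]
  s_3: [1/9, 5/9, 1/3]
P^2 =
  s_1: [11/81, 13/27, 31/81]
  s_2: [10/81, 55/81, 16/81]
  s_3: [10/81, 17/27, 20/81]
P^3 =
  s_1: [92/729, 439/729, 22/81]
  s_2: [91/729, 475/729, 163/729]
  s_3: [91/729, 467/729, 19/81]
P^4 =
  s_1: [821/6561, 1385/2187, 1585/6561]
  s_2: [820/6561, 4231/6561, 1510/6561]
  s_3: [820/6561, 1405/2187, 1526/6561]
P^5 =
  s_1: [7382/59049, 37831/59049, 4612/19683]
  s_2: [7381/59049, 37987/59049, 13681/59049]
  s_3: [7381/59049, 37955/59049, 4571/19683]

(P^5)[s_3 -> s_1] = 7381/59049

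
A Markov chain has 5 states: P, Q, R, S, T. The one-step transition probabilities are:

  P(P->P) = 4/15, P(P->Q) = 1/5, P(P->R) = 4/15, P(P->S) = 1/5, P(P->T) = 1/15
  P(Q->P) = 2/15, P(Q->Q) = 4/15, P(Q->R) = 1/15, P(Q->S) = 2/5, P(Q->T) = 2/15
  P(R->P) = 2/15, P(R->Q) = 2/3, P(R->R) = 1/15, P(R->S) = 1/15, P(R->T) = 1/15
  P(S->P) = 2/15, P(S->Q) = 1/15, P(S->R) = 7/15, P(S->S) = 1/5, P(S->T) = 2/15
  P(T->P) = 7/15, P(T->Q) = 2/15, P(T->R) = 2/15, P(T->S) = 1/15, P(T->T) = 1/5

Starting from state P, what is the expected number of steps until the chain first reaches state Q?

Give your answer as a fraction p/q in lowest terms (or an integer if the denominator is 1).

Answer: 18100/5149

Derivation:
Let h_i = expected steps to first reach Q from state i.
Boundary: h_Q = 0.
First-step equations for the other states:
  h_P = 1 + 4/15*h_P + 1/5*h_Q + 4/15*h_R + 1/5*h_S + 1/15*h_T
  h_R = 1 + 2/15*h_P + 2/3*h_Q + 1/15*h_R + 1/15*h_S + 1/15*h_T
  h_S = 1 + 2/15*h_P + 1/15*h_Q + 7/15*h_R + 1/5*h_S + 2/15*h_T
  h_T = 1 + 7/15*h_P + 2/15*h_Q + 2/15*h_R + 1/15*h_S + 1/5*h_T

Substituting h_Q = 0 and rearranging gives the linear system (I - Q) h = 1:
  [11/15, -4/15, -1/5, -1/15] . (h_P, h_R, h_S, h_T) = 1
  [-2/15, 14/15, -1/15, -1/15] . (h_P, h_R, h_S, h_T) = 1
  [-2/15, -7/15, 4/5, -2/15] . (h_P, h_R, h_S, h_T) = 1
  [-7/15, -2/15, -1/15, 4/5] . (h_P, h_R, h_S, h_T) = 1

Solving yields:
  h_P = 18100/5149
  h_R = 10935/5149
  h_S = 19235/5149
  h_T = 20420/5149

Starting state is P, so the expected hitting time is h_P = 18100/5149.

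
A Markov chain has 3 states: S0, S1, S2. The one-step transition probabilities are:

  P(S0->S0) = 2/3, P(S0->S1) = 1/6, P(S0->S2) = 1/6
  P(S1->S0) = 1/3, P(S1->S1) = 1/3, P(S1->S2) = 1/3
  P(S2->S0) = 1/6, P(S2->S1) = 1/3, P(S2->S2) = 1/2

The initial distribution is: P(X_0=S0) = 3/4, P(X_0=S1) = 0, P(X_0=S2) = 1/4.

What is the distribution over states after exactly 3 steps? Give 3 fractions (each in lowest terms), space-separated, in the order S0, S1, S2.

Propagating the distribution step by step (d_{t+1} = d_t * P):
d_0 = (S0=3/4, S1=0, S2=1/4)
  d_1[S0] = 3/4*2/3 + 0*1/3 + 1/4*1/6 = 13/24
  d_1[S1] = 3/4*1/6 + 0*1/3 + 1/4*1/3 = 5/24
  d_1[S2] = 3/4*1/6 + 0*1/3 + 1/4*1/2 = 1/4
d_1 = (S0=13/24, S1=5/24, S2=1/4)
  d_2[S0] = 13/24*2/3 + 5/24*1/3 + 1/4*1/6 = 17/36
  d_2[S1] = 13/24*1/6 + 5/24*1/3 + 1/4*1/3 = 35/144
  d_2[S2] = 13/24*1/6 + 5/24*1/3 + 1/4*1/2 = 41/144
d_2 = (S0=17/36, S1=35/144, S2=41/144)
  d_3[S0] = 17/36*2/3 + 35/144*1/3 + 41/144*1/6 = 383/864
  d_3[S1] = 17/36*1/6 + 35/144*1/3 + 41/144*1/3 = 55/216
  d_3[S2] = 17/36*1/6 + 35/144*1/3 + 41/144*1/2 = 29/96
d_3 = (S0=383/864, S1=55/216, S2=29/96)

Answer: 383/864 55/216 29/96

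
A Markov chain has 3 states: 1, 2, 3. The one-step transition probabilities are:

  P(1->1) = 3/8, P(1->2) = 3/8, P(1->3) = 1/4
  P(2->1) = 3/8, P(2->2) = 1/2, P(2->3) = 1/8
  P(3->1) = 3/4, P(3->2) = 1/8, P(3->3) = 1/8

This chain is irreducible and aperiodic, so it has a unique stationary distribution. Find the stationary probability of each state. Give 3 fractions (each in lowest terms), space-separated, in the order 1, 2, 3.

The stationary distribution satisfies pi = pi * P, i.e.:
  pi_1 = 3/8*pi_1 + 3/8*pi_2 + 3/4*pi_3
  pi_2 = 3/8*pi_1 + 1/2*pi_2 + 1/8*pi_3
  pi_3 = 1/4*pi_1 + 1/8*pi_2 + 1/8*pi_3
with normalization: pi_1 + pi_2 + pi_3 = 1.

Using the first 2 balance equations plus normalization, the linear system A*pi = b is:
  [-5/8, 3/8, 3/4] . pi = 0
  [3/8, -1/2, 1/8] . pi = 0
  [1, 1, 1] . pi = 1

Solving yields:
  pi_1 = 27/61
  pi_2 = 23/61
  pi_3 = 11/61

Verification (pi * P):
  27/61*3/8 + 23/61*3/8 + 11/61*3/4 = 27/61 = pi_1  (ok)
  27/61*3/8 + 23/61*1/2 + 11/61*1/8 = 23/61 = pi_2  (ok)
  27/61*1/4 + 23/61*1/8 + 11/61*1/8 = 11/61 = pi_3  (ok)

Answer: 27/61 23/61 11/61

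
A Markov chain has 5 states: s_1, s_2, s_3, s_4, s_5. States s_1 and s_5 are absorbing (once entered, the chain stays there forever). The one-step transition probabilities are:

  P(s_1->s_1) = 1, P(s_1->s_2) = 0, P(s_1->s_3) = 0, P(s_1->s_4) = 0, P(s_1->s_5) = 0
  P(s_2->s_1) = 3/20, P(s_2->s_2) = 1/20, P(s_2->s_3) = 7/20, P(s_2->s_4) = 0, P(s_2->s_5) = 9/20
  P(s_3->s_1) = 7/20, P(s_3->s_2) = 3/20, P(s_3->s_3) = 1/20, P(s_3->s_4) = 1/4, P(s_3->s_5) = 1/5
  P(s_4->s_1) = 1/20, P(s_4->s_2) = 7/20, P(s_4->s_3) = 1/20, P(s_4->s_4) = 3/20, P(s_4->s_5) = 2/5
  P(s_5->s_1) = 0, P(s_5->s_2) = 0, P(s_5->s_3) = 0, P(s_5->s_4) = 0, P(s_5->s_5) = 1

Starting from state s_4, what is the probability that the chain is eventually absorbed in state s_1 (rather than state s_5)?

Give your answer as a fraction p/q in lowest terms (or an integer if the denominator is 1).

Let a_i = P(absorbed in s_1 | start in state i).
Boundary conditions: a_s_1 = 1, a_s_5 = 0.
For each transient state i, a_i = sum_j P(i->j) * a_j:
  a_s_2 = 3/20*a_s_1 + 1/20*a_s_2 + 7/20*a_s_3 + 0*a_s_4 + 9/20*a_s_5
  a_s_3 = 7/20*a_s_1 + 3/20*a_s_2 + 1/20*a_s_3 + 1/4*a_s_4 + 1/5*a_s_5
  a_s_4 = 1/20*a_s_1 + 7/20*a_s_2 + 1/20*a_s_3 + 3/20*a_s_4 + 2/5*a_s_5

Substituting a_s_1 = 1 and a_s_5 = 0, rearrange to (I - Q) a = r where r[i] = P(i -> s_1):
  [19/20, -7/20, 0] . (a_s_2, a_s_3, a_s_4) = 3/20
  [-3/20, 19/20, -1/4] . (a_s_2, a_s_3, a_s_4) = 7/20
  [-7/20, -1/20, 17/20] . (a_s_2, a_s_3, a_s_4) = 1/20

Solving yields:
  a_s_2 = 911/2720
  a_s_3 = 1307/2720
  a_s_4 = 9/40

Starting state is s_4, so the absorption probability is a_s_4 = 9/40.

Answer: 9/40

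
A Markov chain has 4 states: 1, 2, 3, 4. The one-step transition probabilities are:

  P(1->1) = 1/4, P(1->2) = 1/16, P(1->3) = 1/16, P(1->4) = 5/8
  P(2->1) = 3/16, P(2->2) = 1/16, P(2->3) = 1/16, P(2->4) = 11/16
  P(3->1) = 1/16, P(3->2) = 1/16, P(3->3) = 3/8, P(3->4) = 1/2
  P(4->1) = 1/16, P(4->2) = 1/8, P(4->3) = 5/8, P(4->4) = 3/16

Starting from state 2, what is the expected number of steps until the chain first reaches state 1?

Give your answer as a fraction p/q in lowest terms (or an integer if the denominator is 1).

Let h_i = expected steps to first reach 1 from state i.
Boundary: h_1 = 0.
First-step equations for the other states:
  h_2 = 1 + 3/16*h_1 + 1/16*h_2 + 1/16*h_3 + 11/16*h_4
  h_3 = 1 + 1/16*h_1 + 1/16*h_2 + 3/8*h_3 + 1/2*h_4
  h_4 = 1 + 1/16*h_1 + 1/8*h_2 + 5/8*h_3 + 3/16*h_4

Substituting h_1 = 0 and rearranging gives the linear system (I - Q) h = 1:
  [15/16, -1/16, -11/16] . (h_2, h_3, h_4) = 1
  [-1/16, 5/8, -1/2] . (h_2, h_3, h_4) = 1
  [-1/8, -5/8, 13/16] . (h_2, h_3, h_4) = 1

Solving yields:
  h_2 = 4656/391
  h_3 = 5328/391
  h_4 = 5296/391

Starting state is 2, so the expected hitting time is h_2 = 4656/391.

Answer: 4656/391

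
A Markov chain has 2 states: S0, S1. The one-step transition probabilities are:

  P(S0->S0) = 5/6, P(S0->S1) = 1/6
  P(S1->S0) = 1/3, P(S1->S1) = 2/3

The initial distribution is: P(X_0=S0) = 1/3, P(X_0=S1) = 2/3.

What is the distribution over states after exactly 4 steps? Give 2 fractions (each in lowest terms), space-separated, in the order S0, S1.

Propagating the distribution step by step (d_{t+1} = d_t * P):
d_0 = (S0=1/3, S1=2/3)
  d_1[S0] = 1/3*5/6 + 2/3*1/3 = 1/2
  d_1[S1] = 1/3*1/6 + 2/3*2/3 = 1/2
d_1 = (S0=1/2, S1=1/2)
  d_2[S0] = 1/2*5/6 + 1/2*1/3 = 7/12
  d_2[S1] = 1/2*1/6 + 1/2*2/3 = 5/12
d_2 = (S0=7/12, S1=5/12)
  d_3[S0] = 7/12*5/6 + 5/12*1/3 = 5/8
  d_3[S1] = 7/12*1/6 + 5/12*2/3 = 3/8
d_3 = (S0=5/8, S1=3/8)
  d_4[S0] = 5/8*5/6 + 3/8*1/3 = 31/48
  d_4[S1] = 5/8*1/6 + 3/8*2/3 = 17/48
d_4 = (S0=31/48, S1=17/48)

Answer: 31/48 17/48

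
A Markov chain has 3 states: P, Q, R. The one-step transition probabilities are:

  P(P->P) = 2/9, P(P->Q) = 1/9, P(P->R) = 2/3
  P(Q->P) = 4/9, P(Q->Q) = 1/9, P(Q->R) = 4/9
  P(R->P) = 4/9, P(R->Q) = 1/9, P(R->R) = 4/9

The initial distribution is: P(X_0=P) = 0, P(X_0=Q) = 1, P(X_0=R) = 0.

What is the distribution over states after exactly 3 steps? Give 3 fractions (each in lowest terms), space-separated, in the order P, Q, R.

Propagating the distribution step by step (d_{t+1} = d_t * P):
d_0 = (P=0, Q=1, R=0)
  d_1[P] = 0*2/9 + 1*4/9 + 0*4/9 = 4/9
  d_1[Q] = 0*1/9 + 1*1/9 + 0*1/9 = 1/9
  d_1[R] = 0*2/3 + 1*4/9 + 0*4/9 = 4/9
d_1 = (P=4/9, Q=1/9, R=4/9)
  d_2[P] = 4/9*2/9 + 1/9*4/9 + 4/9*4/9 = 28/81
  d_2[Q] = 4/9*1/9 + 1/9*1/9 + 4/9*1/9 = 1/9
  d_2[R] = 4/9*2/3 + 1/9*4/9 + 4/9*4/9 = 44/81
d_2 = (P=28/81, Q=1/9, R=44/81)
  d_3[P] = 28/81*2/9 + 1/9*4/9 + 44/81*4/9 = 268/729
  d_3[Q] = 28/81*1/9 + 1/9*1/9 + 44/81*1/9 = 1/9
  d_3[R] = 28/81*2/3 + 1/9*4/9 + 44/81*4/9 = 380/729
d_3 = (P=268/729, Q=1/9, R=380/729)

Answer: 268/729 1/9 380/729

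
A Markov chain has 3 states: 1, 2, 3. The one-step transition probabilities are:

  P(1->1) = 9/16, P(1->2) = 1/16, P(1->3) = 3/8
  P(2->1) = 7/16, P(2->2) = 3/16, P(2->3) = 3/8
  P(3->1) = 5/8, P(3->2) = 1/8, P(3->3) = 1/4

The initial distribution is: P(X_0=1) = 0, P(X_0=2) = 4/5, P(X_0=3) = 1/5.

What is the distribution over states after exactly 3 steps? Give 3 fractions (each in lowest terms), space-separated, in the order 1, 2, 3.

Propagating the distribution step by step (d_{t+1} = d_t * P):
d_0 = (1=0, 2=4/5, 3=1/5)
  d_1[1] = 0*9/16 + 4/5*7/16 + 1/5*5/8 = 19/40
  d_1[2] = 0*1/16 + 4/5*3/16 + 1/5*1/8 = 7/40
  d_1[3] = 0*3/8 + 4/5*3/8 + 1/5*1/4 = 7/20
d_1 = (1=19/40, 2=7/40, 3=7/20)
  d_2[1] = 19/40*9/16 + 7/40*7/16 + 7/20*5/8 = 9/16
  d_2[2] = 19/40*1/16 + 7/40*3/16 + 7/20*1/8 = 17/160
  d_2[3] = 19/40*3/8 + 7/40*3/8 + 7/20*1/4 = 53/160
d_2 = (1=9/16, 2=17/160, 3=53/160)
  d_3[1] = 9/16*9/16 + 17/160*7/16 + 53/160*5/8 = 1459/2560
  d_3[2] = 9/16*1/16 + 17/160*3/16 + 53/160*1/8 = 247/2560
  d_3[3] = 9/16*3/8 + 17/160*3/8 + 53/160*1/4 = 427/1280
d_3 = (1=1459/2560, 2=247/2560, 3=427/1280)

Answer: 1459/2560 247/2560 427/1280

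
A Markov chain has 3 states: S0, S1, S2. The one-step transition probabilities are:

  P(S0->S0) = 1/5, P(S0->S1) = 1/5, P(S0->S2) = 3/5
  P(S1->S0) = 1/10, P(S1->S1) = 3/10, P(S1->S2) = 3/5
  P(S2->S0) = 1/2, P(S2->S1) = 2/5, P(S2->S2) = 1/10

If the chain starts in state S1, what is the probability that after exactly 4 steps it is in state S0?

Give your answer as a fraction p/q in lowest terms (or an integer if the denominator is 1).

Answer: 611/2000

Derivation:
Computing P^4 by repeated multiplication:
P^1 =
  S0: [1/5, 1/5, 3/5]
  S1: [1/10, 3/10, 3/5]
  S2: [1/2, 2/5, 1/10]
P^2 =
  S0: [9/25, 17/50, 3/10]
  S1: [7/20, 7/20, 3/10]
  S2: [19/100, 13/50, 11/20]
P^3 =
  S0: [32/125, 147/500, 9/20]
  S1: [51/200, 59/200, 9/20]
  S2: [339/1000, 42/125, 13/40]
P^4 =
  S0: [191/625, 1597/5000, 3/8]
  S1: [611/2000, 639/2000, 3/8]
  S2: [2639/10000, 1493/5000, 7/16]

(P^4)[S1 -> S0] = 611/2000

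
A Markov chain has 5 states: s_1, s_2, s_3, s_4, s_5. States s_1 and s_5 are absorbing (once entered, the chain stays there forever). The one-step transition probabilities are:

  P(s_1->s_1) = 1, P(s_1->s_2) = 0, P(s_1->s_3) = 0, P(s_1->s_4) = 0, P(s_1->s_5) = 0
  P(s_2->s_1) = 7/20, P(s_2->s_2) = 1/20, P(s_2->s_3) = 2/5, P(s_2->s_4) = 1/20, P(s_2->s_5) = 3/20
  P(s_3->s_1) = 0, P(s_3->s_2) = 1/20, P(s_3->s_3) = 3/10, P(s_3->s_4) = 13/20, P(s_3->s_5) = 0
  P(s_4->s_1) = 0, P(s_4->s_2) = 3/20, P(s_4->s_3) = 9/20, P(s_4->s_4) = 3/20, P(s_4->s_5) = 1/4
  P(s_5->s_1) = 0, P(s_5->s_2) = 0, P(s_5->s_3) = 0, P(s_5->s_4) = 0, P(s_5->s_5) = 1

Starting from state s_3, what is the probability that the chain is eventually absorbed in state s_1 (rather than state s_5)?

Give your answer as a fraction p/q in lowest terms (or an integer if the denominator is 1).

Answer: 49/225

Derivation:
Let a_i = P(absorbed in s_1 | start in state i).
Boundary conditions: a_s_1 = 1, a_s_5 = 0.
For each transient state i, a_i = sum_j P(i->j) * a_j:
  a_s_2 = 7/20*a_s_1 + 1/20*a_s_2 + 2/5*a_s_3 + 1/20*a_s_4 + 3/20*a_s_5
  a_s_3 = 0*a_s_1 + 1/20*a_s_2 + 3/10*a_s_3 + 13/20*a_s_4 + 0*a_s_5
  a_s_4 = 0*a_s_1 + 3/20*a_s_2 + 9/20*a_s_3 + 3/20*a_s_4 + 1/4*a_s_5

Substituting a_s_1 = 1 and a_s_5 = 0, rearrange to (I - Q) a = r where r[i] = P(i -> s_1):
  [19/20, -2/5, -1/20] . (a_s_2, a_s_3, a_s_4) = 7/20
  [-1/20, 7/10, -13/20] . (a_s_2, a_s_3, a_s_4) = 0
  [-3/20, -9/20, 17/20] . (a_s_2, a_s_3, a_s_4) = 0

Solving yields:
  a_s_2 = 847/1800
  a_s_3 = 49/225
  a_s_4 = 119/600

Starting state is s_3, so the absorption probability is a_s_3 = 49/225.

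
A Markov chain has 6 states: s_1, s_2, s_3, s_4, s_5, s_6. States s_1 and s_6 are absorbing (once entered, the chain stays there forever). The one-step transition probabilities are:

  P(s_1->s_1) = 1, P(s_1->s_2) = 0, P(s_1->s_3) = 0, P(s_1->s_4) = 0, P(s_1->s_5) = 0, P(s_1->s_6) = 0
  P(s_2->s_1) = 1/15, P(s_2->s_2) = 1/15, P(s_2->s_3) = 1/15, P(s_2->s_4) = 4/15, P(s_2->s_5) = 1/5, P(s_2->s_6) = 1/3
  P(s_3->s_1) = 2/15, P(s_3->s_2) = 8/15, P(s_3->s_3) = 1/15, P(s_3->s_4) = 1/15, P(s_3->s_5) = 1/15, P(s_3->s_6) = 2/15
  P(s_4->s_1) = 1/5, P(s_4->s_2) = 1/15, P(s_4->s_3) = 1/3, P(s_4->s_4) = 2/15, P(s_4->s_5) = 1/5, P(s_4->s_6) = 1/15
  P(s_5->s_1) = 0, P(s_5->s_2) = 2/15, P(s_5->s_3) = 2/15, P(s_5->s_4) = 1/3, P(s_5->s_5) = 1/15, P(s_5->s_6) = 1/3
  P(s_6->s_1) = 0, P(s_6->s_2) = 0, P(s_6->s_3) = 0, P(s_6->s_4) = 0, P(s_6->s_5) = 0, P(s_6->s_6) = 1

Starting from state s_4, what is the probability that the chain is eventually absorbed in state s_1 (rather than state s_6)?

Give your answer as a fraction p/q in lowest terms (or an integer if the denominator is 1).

Let a_i = P(absorbed in s_1 | start in state i).
Boundary conditions: a_s_1 = 1, a_s_6 = 0.
For each transient state i, a_i = sum_j P(i->j) * a_j:
  a_s_2 = 1/15*a_s_1 + 1/15*a_s_2 + 1/15*a_s_3 + 4/15*a_s_4 + 1/5*a_s_5 + 1/3*a_s_6
  a_s_3 = 2/15*a_s_1 + 8/15*a_s_2 + 1/15*a_s_3 + 1/15*a_s_4 + 1/15*a_s_5 + 2/15*a_s_6
  a_s_4 = 1/5*a_s_1 + 1/15*a_s_2 + 1/3*a_s_3 + 2/15*a_s_4 + 1/5*a_s_5 + 1/15*a_s_6
  a_s_5 = 0*a_s_1 + 2/15*a_s_2 + 2/15*a_s_3 + 1/3*a_s_4 + 1/15*a_s_5 + 1/3*a_s_6

Substituting a_s_1 = 1 and a_s_6 = 0, rearrange to (I - Q) a = r where r[i] = P(i -> s_1):
  [14/15, -1/15, -4/15, -1/5] . (a_s_2, a_s_3, a_s_4, a_s_5) = 1/15
  [-8/15, 14/15, -1/15, -1/15] . (a_s_2, a_s_3, a_s_4, a_s_5) = 2/15
  [-1/15, -1/3, 13/15, -1/5] . (a_s_2, a_s_3, a_s_4, a_s_5) = 1/5
  [-2/15, -2/15, -1/3, 14/15] . (a_s_2, a_s_3, a_s_4, a_s_5) = 0

Solving yields:
  a_s_2 = 2164/7827
  a_s_3 = 8225/23481
  a_s_4 = 10426/23481
  a_s_5 = 1942/7827

Starting state is s_4, so the absorption probability is a_s_4 = 10426/23481.

Answer: 10426/23481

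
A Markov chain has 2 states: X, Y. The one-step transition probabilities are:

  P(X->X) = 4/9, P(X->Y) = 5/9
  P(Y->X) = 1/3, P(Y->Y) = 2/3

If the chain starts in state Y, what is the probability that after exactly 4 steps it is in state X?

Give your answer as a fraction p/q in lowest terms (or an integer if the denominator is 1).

Computing P^4 by repeated multiplication:
P^1 =
  X: [4/9, 5/9]
  Y: [1/3, 2/3]
P^2 =
  X: [31/81, 50/81]
  Y: [10/27, 17/27]
P^3 =
  X: [274/729, 455/729]
  Y: [91/243, 152/243]
P^4 =
  X: [2461/6561, 4100/6561]
  Y: [820/2187, 1367/2187]

(P^4)[Y -> X] = 820/2187

Answer: 820/2187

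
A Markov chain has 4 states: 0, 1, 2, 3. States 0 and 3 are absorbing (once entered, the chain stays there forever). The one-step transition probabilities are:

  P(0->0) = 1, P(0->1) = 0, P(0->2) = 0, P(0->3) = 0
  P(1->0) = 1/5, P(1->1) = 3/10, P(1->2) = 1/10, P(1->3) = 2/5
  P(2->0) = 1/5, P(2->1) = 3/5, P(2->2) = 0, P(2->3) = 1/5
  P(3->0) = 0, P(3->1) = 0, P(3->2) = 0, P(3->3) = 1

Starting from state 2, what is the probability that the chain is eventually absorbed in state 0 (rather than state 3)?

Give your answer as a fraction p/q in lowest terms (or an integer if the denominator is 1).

Let a_i = P(absorbed in 0 | start in state i).
Boundary conditions: a_0 = 1, a_3 = 0.
For each transient state i, a_i = sum_j P(i->j) * a_j:
  a_1 = 1/5*a_0 + 3/10*a_1 + 1/10*a_2 + 2/5*a_3
  a_2 = 1/5*a_0 + 3/5*a_1 + 0*a_2 + 1/5*a_3

Substituting a_0 = 1 and a_3 = 0, rearrange to (I - Q) a = r where r[i] = P(i -> 0):
  [7/10, -1/10] . (a_1, a_2) = 1/5
  [-3/5, 1] . (a_1, a_2) = 1/5

Solving yields:
  a_1 = 11/32
  a_2 = 13/32

Starting state is 2, so the absorption probability is a_2 = 13/32.

Answer: 13/32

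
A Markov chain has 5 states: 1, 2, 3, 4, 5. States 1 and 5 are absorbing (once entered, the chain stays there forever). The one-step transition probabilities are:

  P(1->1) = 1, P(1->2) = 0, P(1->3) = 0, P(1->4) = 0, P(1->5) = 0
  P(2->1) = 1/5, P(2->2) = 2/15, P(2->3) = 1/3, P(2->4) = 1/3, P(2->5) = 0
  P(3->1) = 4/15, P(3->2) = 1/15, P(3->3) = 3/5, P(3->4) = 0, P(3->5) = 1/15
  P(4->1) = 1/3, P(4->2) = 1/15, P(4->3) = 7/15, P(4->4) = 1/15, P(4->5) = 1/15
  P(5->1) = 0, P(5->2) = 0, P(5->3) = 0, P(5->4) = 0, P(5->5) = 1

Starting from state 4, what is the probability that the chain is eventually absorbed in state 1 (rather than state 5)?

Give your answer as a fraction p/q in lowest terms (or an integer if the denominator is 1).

Let a_i = P(absorbed in 1 | start in state i).
Boundary conditions: a_1 = 1, a_5 = 0.
For each transient state i, a_i = sum_j P(i->j) * a_j:
  a_2 = 1/5*a_1 + 2/15*a_2 + 1/3*a_3 + 1/3*a_4 + 0*a_5
  a_3 = 4/15*a_1 + 1/15*a_2 + 3/5*a_3 + 0*a_4 + 1/15*a_5
  a_4 = 1/3*a_1 + 1/15*a_2 + 7/15*a_3 + 1/15*a_4 + 1/15*a_5

Substituting a_1 = 1 and a_5 = 0, rearrange to (I - Q) a = r where r[i] = P(i -> 1):
  [13/15, -1/3, -1/3] . (a_2, a_3, a_4) = 1/5
  [-1/15, 2/5, 0] . (a_2, a_3, a_4) = 4/15
  [-1/15, -7/15, 14/15] . (a_2, a_3, a_4) = 1/3

Solving yields:
  a_2 = 274/319
  a_3 = 775/957
  a_4 = 788/957

Starting state is 4, so the absorption probability is a_4 = 788/957.

Answer: 788/957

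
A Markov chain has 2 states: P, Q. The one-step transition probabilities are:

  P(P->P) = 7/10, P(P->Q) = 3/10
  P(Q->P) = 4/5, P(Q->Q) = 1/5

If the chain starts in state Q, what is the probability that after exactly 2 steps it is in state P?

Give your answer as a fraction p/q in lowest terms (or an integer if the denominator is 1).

Answer: 18/25

Derivation:
Computing P^2 by repeated multiplication:
P^1 =
  P: [7/10, 3/10]
  Q: [4/5, 1/5]
P^2 =
  P: [73/100, 27/100]
  Q: [18/25, 7/25]

(P^2)[Q -> P] = 18/25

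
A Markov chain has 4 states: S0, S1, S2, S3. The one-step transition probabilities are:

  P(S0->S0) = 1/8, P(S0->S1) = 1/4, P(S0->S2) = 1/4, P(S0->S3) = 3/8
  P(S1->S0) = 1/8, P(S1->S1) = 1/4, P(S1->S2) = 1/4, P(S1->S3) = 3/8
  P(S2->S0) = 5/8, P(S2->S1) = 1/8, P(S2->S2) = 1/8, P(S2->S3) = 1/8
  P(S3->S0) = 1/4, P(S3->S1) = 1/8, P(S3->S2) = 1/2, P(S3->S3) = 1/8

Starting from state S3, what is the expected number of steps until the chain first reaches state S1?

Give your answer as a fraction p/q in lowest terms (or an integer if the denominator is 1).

Let h_i = expected steps to first reach S1 from state i.
Boundary: h_S1 = 0.
First-step equations for the other states:
  h_S0 = 1 + 1/8*h_S0 + 1/4*h_S1 + 1/4*h_S2 + 3/8*h_S3
  h_S2 = 1 + 5/8*h_S0 + 1/8*h_S1 + 1/8*h_S2 + 1/8*h_S3
  h_S3 = 1 + 1/4*h_S0 + 1/8*h_S1 + 1/2*h_S2 + 1/8*h_S3

Substituting h_S1 = 0 and rearranging gives the linear system (I - Q) h = 1:
  [7/8, -1/4, -3/8] . (h_S0, h_S2, h_S3) = 1
  [-5/8, 7/8, -1/8] . (h_S0, h_S2, h_S3) = 1
  [-1/4, -1/2, 7/8] . (h_S0, h_S2, h_S3) = 1

Solving yields:
  h_S0 = 752/139
  h_S2 = 816/139
  h_S3 = 840/139

Starting state is S3, so the expected hitting time is h_S3 = 840/139.

Answer: 840/139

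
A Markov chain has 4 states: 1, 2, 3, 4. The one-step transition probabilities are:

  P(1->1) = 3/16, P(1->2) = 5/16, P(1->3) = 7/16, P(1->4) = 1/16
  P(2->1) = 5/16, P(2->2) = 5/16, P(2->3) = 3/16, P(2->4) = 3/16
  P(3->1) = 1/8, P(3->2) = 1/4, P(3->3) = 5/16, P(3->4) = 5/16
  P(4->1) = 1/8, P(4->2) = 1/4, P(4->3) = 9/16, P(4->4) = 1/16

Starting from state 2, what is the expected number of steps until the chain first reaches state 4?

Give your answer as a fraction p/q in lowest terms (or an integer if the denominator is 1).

Let h_i = expected steps to first reach 4 from state i.
Boundary: h_4 = 0.
First-step equations for the other states:
  h_1 = 1 + 3/16*h_1 + 5/16*h_2 + 7/16*h_3 + 1/16*h_4
  h_2 = 1 + 5/16*h_1 + 5/16*h_2 + 3/16*h_3 + 3/16*h_4
  h_3 = 1 + 1/8*h_1 + 1/4*h_2 + 5/16*h_3 + 5/16*h_4

Substituting h_4 = 0 and rearranging gives the linear system (I - Q) h = 1:
  [13/16, -5/16, -7/16] . (h_1, h_2, h_3) = 1
  [-5/16, 11/16, -3/16] . (h_1, h_2, h_3) = 1
  [-1/8, -1/4, 11/16] . (h_1, h_2, h_3) = 1

Solving yields:
  h_1 = 2272/409
  h_2 = 2112/409
  h_3 = 1776/409

Starting state is 2, so the expected hitting time is h_2 = 2112/409.

Answer: 2112/409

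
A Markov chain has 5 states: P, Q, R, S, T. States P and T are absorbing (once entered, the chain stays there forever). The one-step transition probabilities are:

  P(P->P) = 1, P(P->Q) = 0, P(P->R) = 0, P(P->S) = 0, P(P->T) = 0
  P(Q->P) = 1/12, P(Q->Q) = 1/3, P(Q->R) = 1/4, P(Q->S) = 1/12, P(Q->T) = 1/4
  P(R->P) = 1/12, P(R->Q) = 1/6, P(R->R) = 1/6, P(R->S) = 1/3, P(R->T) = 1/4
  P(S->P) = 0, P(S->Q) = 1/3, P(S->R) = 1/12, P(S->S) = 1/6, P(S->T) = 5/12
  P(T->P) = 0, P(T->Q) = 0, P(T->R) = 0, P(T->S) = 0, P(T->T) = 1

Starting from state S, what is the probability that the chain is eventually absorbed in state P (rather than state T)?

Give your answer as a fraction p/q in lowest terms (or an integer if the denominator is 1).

Answer: 31/309

Derivation:
Let a_i = P(absorbed in P | start in state i).
Boundary conditions: a_P = 1, a_T = 0.
For each transient state i, a_i = sum_j P(i->j) * a_j:
  a_Q = 1/12*a_P + 1/3*a_Q + 1/4*a_R + 1/12*a_S + 1/4*a_T
  a_R = 1/12*a_P + 1/6*a_Q + 1/6*a_R + 1/3*a_S + 1/4*a_T
  a_S = 0*a_P + 1/3*a_Q + 1/12*a_R + 1/6*a_S + 5/12*a_T

Substituting a_P = 1 and a_T = 0, rearrange to (I - Q) a = r where r[i] = P(i -> P):
  [2/3, -1/4, -1/12] . (a_Q, a_R, a_S) = 1/12
  [-1/6, 5/6, -1/3] . (a_Q, a_R, a_S) = 1/12
  [-1/3, -1/12, 5/6] . (a_Q, a_R, a_S) = 0

Solving yields:
  a_Q = 127/618
  a_R = 56/309
  a_S = 31/309

Starting state is S, so the absorption probability is a_S = 31/309.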